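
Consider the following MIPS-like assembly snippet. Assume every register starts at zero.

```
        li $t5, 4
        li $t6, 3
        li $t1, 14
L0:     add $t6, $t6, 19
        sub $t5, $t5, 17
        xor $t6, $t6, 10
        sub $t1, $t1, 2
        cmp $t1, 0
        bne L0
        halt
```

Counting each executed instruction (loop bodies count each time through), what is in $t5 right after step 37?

-98

after li $t5, 4: $t5=4
after li $t6, 3: $t6=3
after li $t1, 14: $t1=14
after add $t6, $t6, 19: $t6=3+19=22
after sub $t5, $t5, 17: $t5=4-17=-13
after xor $t6, $t6, 10: $t6=22^10=28
after sub $t1, $t1, 2: $t1=14-2=12
cmp $t1, 0  (cmp 12,0)
bne L0: taken
after add $t6, $t6, 19: $t6=28+19=47
after sub $t5, $t5, 17: $t5=(-13)-17=-30
after xor $t6, $t6, 10: $t6=47^10=37
after sub $t1, $t1, 2: $t1=12-2=10
cmp $t1, 0  (cmp 10,0)
bne L0: taken
after add $t6, $t6, 19: $t6=37+19=56
after sub $t5, $t5, 17: $t5=(-30)-17=-47
after xor $t6, $t6, 10: $t6=56^10=50
after sub $t1, $t1, 2: $t1=10-2=8
cmp $t1, 0  (cmp 8,0)
bne L0: taken
after add $t6, $t6, 19: $t6=50+19=69
after sub $t5, $t5, 17: $t5=(-47)-17=-64
after xor $t6, $t6, 10: $t6=69^10=79
after sub $t1, $t1, 2: $t1=8-2=6
cmp $t1, 0  (cmp 6,0)
bne L0: taken
after add $t6, $t6, 19: $t6=79+19=98
after sub $t5, $t5, 17: $t5=(-64)-17=-81
after xor $t6, $t6, 10: $t6=98^10=104
after sub $t1, $t1, 2: $t1=6-2=4
cmp $t1, 0  (cmp 4,0)
bne L0: taken
after add $t6, $t6, 19: $t6=104+19=123
after sub $t5, $t5, 17: $t5=(-81)-17=-98
after xor $t6, $t6, 10: $t6=123^10=113
after sub $t1, $t1, 2: $t1=4-2=2
After step 37: $t5 = -98.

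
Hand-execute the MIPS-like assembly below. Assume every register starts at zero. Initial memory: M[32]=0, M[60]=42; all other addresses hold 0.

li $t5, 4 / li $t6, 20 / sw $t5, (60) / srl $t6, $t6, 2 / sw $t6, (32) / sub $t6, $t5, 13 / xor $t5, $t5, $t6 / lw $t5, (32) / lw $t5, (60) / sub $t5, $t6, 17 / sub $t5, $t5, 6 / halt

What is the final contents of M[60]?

4

li $t5, 4 → $t5=4
li $t6, 20 → $t6=20
sw $t5, (60) → M[60]=4
srl $t6, $t6, 2 → $t6=20>>2=5
sw $t6, (32) → M[32]=5
sub $t6, $t5, 13 → $t6=4-13=-9
xor $t5, $t5, $t6 → $t5=4^(-9)=-13
lw $t5, (32) → $t5=M[32]=5
lw $t5, (60) → $t5=M[60]=4
sub $t5, $t6, 17 → $t5=(-9)-17=-26
sub $t5, $t5, 6 → $t5=(-26)-6=-32
halt.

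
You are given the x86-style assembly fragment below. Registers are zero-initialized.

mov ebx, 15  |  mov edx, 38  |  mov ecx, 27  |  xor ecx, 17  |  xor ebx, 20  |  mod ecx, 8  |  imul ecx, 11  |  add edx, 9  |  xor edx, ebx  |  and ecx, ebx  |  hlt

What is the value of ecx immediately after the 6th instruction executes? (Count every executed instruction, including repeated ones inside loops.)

mov ebx, 15 → ebx=15
mov edx, 38 → edx=38
mov ecx, 27 → ecx=27
xor ecx, 17 → ecx=27^17=10
xor ebx, 20 → ebx=15^20=27
mod ecx, 8 → ecx=10%8=2
After step 6: ecx = 2.

2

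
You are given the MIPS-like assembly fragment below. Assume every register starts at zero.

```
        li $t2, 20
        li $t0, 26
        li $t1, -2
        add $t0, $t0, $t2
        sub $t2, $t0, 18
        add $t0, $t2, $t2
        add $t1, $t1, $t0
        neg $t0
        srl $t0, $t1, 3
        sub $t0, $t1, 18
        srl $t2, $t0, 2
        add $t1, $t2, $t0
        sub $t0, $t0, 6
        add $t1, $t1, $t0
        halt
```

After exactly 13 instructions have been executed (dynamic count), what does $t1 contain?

li $t2, 20 → $t2=20
li $t0, 26 → $t0=26
li $t1, -2 → $t1=-2
add $t0, $t0, $t2 → $t0=26+20=46
sub $t2, $t0, 18 → $t2=46-18=28
add $t0, $t2, $t2 → $t0=28+28=56
add $t1, $t1, $t0 → $t1=(-2)+56=54
neg $t0 → $t0=-(56)=-56
srl $t0, $t1, 3 → $t0=54>>3=6
sub $t0, $t1, 18 → $t0=54-18=36
srl $t2, $t0, 2 → $t2=36>>2=9
add $t1, $t2, $t0 → $t1=9+36=45
sub $t0, $t0, 6 → $t0=36-6=30
After step 13: $t1 = 45.

45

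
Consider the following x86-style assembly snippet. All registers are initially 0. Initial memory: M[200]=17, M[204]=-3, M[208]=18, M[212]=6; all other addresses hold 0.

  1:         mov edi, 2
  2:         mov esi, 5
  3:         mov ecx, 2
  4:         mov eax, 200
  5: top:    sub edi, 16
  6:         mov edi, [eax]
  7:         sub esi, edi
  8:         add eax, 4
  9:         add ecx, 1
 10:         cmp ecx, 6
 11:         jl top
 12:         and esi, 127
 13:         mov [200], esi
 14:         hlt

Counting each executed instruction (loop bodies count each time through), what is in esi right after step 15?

mov edi, 2 → edi=2
mov esi, 5 → esi=5
mov ecx, 2 → ecx=2
mov eax, 200 → eax=200
sub edi, 16 → edi=2-16=-14
mov edi, [eax] → edi=M[200]=17
sub esi, edi → esi=5-17=-12
add eax, 4 → eax=200+4=204
add ecx, 1 → ecx=2+1=3
cmp ecx, 6  (cmp 3,6)
jl top: taken
sub edi, 16 → edi=17-16=1
mov edi, [eax] → edi=M[204]=-3
sub esi, edi → esi=(-12)-(-3)=-9
add eax, 4 → eax=204+4=208
After step 15: esi = -9.

-9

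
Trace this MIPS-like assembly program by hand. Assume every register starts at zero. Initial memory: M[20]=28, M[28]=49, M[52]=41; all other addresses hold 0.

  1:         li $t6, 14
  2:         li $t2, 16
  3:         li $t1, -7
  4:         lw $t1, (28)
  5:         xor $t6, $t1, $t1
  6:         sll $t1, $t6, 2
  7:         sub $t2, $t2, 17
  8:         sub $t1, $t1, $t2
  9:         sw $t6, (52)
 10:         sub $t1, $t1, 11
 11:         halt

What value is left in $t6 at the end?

after li $t6, 14: $t6=14
after li $t2, 16: $t2=16
after li $t1, -7: $t1=-7
after lw $t1, (28): $t1=M[28]=49
after xor $t6, $t1, $t1: $t6=49^49=0
after sll $t1, $t6, 2: $t1=0<<2=0
after sub $t2, $t2, 17: $t2=16-17=-1
after sub $t1, $t1, $t2: $t1=0-(-1)=1
sw $t6, (52) → M[52]=0
after sub $t1, $t1, 11: $t1=1-11=-10
halt.

0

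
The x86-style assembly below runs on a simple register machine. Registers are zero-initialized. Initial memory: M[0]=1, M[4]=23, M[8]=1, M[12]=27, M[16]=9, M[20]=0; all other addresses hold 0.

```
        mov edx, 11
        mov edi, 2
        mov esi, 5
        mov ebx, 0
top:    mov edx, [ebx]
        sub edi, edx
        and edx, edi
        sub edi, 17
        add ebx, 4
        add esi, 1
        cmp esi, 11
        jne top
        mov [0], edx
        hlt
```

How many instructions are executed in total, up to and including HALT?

edx=11
edi=2
esi=5
ebx=0
edx=M[0]=1
edi=2-1=1
edx=1&1=1
edi=1-17=-16
ebx=0+4=4
esi=5+1=6
cmp esi, 11  (cmp 6,11)
jne top: taken
edx=M[4]=23
edi=(-16)-23=-39
edx=23&(-39)=17
edi=(-39)-17=-56
ebx=4+4=8
esi=6+1=7
cmp esi, 11  (cmp 7,11)
jne top: taken
edx=M[8]=1
edi=(-56)-1=-57
edx=1&(-57)=1
edi=(-57)-17=-74
ebx=8+4=12
esi=7+1=8
cmp esi, 11  (cmp 8,11)
jne top: taken
edx=M[12]=27
edi=(-74)-27=-101
edx=27&(-101)=27
edi=(-101)-17=-118
ebx=12+4=16
esi=8+1=9
cmp esi, 11  (cmp 9,11)
jne top: taken
edx=M[16]=9
edi=(-118)-9=-127
edx=9&(-127)=1
edi=(-127)-17=-144
ebx=16+4=20
esi=9+1=10
cmp esi, 11  (cmp 10,11)
jne top: taken
edx=M[20]=0
edi=(-144)-0=-144
edx=0&(-144)=0
edi=(-144)-17=-161
ebx=20+4=24
esi=10+1=11
cmp esi, 11  (cmp 11,11)
jne top: not taken
mov [0], edx → M[0]=0
halt.
Total executed instructions: 54.

54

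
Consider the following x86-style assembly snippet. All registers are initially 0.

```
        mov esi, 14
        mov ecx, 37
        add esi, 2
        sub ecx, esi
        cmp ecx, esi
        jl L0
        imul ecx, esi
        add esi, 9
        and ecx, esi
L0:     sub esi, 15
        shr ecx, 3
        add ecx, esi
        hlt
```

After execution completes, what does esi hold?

10

after mov esi, 14: esi=14
after mov ecx, 37: ecx=37
after add esi, 2: esi=14+2=16
after sub ecx, esi: ecx=37-16=21
cmp ecx, esi  (cmp 21,16)
jl L0: not taken
after imul ecx, esi: ecx=21*16=336
after add esi, 9: esi=16+9=25
after and ecx, esi: ecx=336&25=16
after sub esi, 15: esi=25-15=10
after shr ecx, 3: ecx=16>>3=2
after add ecx, esi: ecx=2+10=12
halt.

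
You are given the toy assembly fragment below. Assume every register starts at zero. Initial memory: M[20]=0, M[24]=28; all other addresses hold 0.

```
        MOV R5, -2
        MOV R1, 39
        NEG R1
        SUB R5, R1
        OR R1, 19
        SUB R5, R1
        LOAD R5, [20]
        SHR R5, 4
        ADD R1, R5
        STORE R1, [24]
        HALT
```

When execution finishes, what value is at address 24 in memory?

MOV R5, -2 → R5=-2
MOV R1, 39 → R1=39
NEG R1 → R1=-(39)=-39
SUB R5, R1 → R5=(-2)-(-39)=37
OR R1, 19 → R1=(-39)|19=-37
SUB R5, R1 → R5=37-(-37)=74
LOAD R5, [20] → R5=M[20]=0
SHR R5, 4 → R5=0>>4=0
ADD R1, R5 → R1=(-37)+0=-37
STORE R1, [24] → M[24]=-37
halt.

-37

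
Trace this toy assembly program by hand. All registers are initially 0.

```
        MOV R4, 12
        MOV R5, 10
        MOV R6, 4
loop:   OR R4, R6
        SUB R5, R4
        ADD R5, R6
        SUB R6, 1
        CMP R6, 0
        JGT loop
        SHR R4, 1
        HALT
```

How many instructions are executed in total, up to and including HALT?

after MOV R4, 12: R4=12
after MOV R5, 10: R5=10
after MOV R6, 4: R6=4
after OR R4, R6: R4=12|4=12
after SUB R5, R4: R5=10-12=-2
after ADD R5, R6: R5=(-2)+4=2
after SUB R6, 1: R6=4-1=3
CMP R6, 0  (cmp 3,0)
JGT loop: taken
after OR R4, R6: R4=12|3=15
after SUB R5, R4: R5=2-15=-13
after ADD R5, R6: R5=(-13)+3=-10
after SUB R6, 1: R6=3-1=2
CMP R6, 0  (cmp 2,0)
JGT loop: taken
after OR R4, R6: R4=15|2=15
after SUB R5, R4: R5=(-10)-15=-25
after ADD R5, R6: R5=(-25)+2=-23
after SUB R6, 1: R6=2-1=1
CMP R6, 0  (cmp 1,0)
JGT loop: taken
after OR R4, R6: R4=15|1=15
after SUB R5, R4: R5=(-23)-15=-38
after ADD R5, R6: R5=(-38)+1=-37
after SUB R6, 1: R6=1-1=0
CMP R6, 0  (cmp 0,0)
JGT loop: not taken
after SHR R4, 1: R4=15>>1=7
halt.
Total executed instructions: 29.

29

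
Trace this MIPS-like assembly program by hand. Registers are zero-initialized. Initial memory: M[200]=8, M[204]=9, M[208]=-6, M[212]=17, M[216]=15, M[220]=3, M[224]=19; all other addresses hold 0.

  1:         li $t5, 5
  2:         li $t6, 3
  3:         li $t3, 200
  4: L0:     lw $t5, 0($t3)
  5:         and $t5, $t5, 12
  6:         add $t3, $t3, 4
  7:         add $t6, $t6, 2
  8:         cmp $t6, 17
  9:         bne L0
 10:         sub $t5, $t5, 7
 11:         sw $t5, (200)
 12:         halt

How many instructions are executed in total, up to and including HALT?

$t5=5
$t6=3
$t3=200
$t5=M[200]=8
$t5=8&12=8
$t3=200+4=204
$t6=3+2=5
cmp $t6, 17  (cmp 5,17)
bne L0: taken
$t5=M[204]=9
$t5=9&12=8
$t3=204+4=208
$t6=5+2=7
cmp $t6, 17  (cmp 7,17)
bne L0: taken
$t5=M[208]=-6
$t5=(-6)&12=8
$t3=208+4=212
$t6=7+2=9
cmp $t6, 17  (cmp 9,17)
bne L0: taken
$t5=M[212]=17
$t5=17&12=0
$t3=212+4=216
$t6=9+2=11
cmp $t6, 17  (cmp 11,17)
bne L0: taken
$t5=M[216]=15
$t5=15&12=12
$t3=216+4=220
$t6=11+2=13
cmp $t6, 17  (cmp 13,17)
bne L0: taken
$t5=M[220]=3
$t5=3&12=0
$t3=220+4=224
$t6=13+2=15
cmp $t6, 17  (cmp 15,17)
bne L0: taken
$t5=M[224]=19
$t5=19&12=0
$t3=224+4=228
$t6=15+2=17
cmp $t6, 17  (cmp 17,17)
bne L0: not taken
$t5=0-7=-7
sw $t5, (200) → M[200]=-7
halt.
Total executed instructions: 48.

48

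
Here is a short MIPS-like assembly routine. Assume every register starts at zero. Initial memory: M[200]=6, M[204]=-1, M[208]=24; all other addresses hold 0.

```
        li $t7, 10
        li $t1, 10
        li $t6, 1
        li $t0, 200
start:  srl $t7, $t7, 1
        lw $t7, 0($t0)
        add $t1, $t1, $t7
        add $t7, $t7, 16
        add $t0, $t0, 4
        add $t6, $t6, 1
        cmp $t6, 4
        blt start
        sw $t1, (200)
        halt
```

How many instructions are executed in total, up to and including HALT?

$t7=10
$t1=10
$t6=1
$t0=200
$t7=10>>1=5
$t7=M[200]=6
$t1=10+6=16
$t7=6+16=22
$t0=200+4=204
$t6=1+1=2
cmp $t6, 4  (cmp 2,4)
blt start: taken
$t7=22>>1=11
$t7=M[204]=-1
$t1=16+(-1)=15
$t7=(-1)+16=15
$t0=204+4=208
$t6=2+1=3
cmp $t6, 4  (cmp 3,4)
blt start: taken
$t7=15>>1=7
$t7=M[208]=24
$t1=15+24=39
$t7=24+16=40
$t0=208+4=212
$t6=3+1=4
cmp $t6, 4  (cmp 4,4)
blt start: not taken
sw $t1, (200) → M[200]=39
halt.
Total executed instructions: 30.

30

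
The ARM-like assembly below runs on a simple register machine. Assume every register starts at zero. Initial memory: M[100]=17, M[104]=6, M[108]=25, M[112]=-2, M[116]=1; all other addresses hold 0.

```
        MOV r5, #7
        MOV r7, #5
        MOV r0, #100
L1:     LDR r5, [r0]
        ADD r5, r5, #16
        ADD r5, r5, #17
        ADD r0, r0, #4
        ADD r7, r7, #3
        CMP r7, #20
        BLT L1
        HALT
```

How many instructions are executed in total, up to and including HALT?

r5=7
r7=5
r0=100
r5=M[100]=17
r5=17+16=33
r5=33+17=50
r0=100+4=104
r7=5+3=8
CMP r7, #20  (cmp 8,20)
BLT L1: taken
r5=M[104]=6
r5=6+16=22
r5=22+17=39
r0=104+4=108
r7=8+3=11
CMP r7, #20  (cmp 11,20)
BLT L1: taken
r5=M[108]=25
r5=25+16=41
r5=41+17=58
r0=108+4=112
r7=11+3=14
CMP r7, #20  (cmp 14,20)
BLT L1: taken
r5=M[112]=-2
r5=(-2)+16=14
r5=14+17=31
r0=112+4=116
r7=14+3=17
CMP r7, #20  (cmp 17,20)
BLT L1: taken
r5=M[116]=1
r5=1+16=17
r5=17+17=34
r0=116+4=120
r7=17+3=20
CMP r7, #20  (cmp 20,20)
BLT L1: not taken
halt.
Total executed instructions: 39.

39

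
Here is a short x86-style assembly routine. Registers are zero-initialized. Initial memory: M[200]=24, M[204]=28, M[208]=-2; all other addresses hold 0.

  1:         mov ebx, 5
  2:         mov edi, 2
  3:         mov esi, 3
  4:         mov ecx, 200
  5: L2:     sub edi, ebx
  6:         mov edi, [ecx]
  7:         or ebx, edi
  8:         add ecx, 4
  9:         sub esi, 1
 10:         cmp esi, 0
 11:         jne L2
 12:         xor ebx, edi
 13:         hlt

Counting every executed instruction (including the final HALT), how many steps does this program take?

27

mov ebx, 5 → ebx=5
mov edi, 2 → edi=2
mov esi, 3 → esi=3
mov ecx, 200 → ecx=200
sub edi, ebx → edi=2-5=-3
mov edi, [ecx] → edi=M[200]=24
or ebx, edi → ebx=5|24=29
add ecx, 4 → ecx=200+4=204
sub esi, 1 → esi=3-1=2
cmp esi, 0  (cmp 2,0)
jne L2: taken
sub edi, ebx → edi=24-29=-5
mov edi, [ecx] → edi=M[204]=28
or ebx, edi → ebx=29|28=29
add ecx, 4 → ecx=204+4=208
sub esi, 1 → esi=2-1=1
cmp esi, 0  (cmp 1,0)
jne L2: taken
sub edi, ebx → edi=28-29=-1
mov edi, [ecx] → edi=M[208]=-2
or ebx, edi → ebx=29|(-2)=-1
add ecx, 4 → ecx=208+4=212
sub esi, 1 → esi=1-1=0
cmp esi, 0  (cmp 0,0)
jne L2: not taken
xor ebx, edi → ebx=(-1)^(-2)=1
halt.
Total executed instructions: 27.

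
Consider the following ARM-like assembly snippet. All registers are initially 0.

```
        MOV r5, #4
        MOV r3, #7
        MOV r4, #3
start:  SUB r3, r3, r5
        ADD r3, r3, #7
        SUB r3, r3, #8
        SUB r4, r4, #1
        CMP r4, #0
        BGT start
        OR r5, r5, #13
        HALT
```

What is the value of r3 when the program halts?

MOV r5, #4 → r5=4
MOV r3, #7 → r3=7
MOV r4, #3 → r4=3
SUB r3, r3, r5 → r3=7-4=3
ADD r3, r3, #7 → r3=3+7=10
SUB r3, r3, #8 → r3=10-8=2
SUB r4, r4, #1 → r4=3-1=2
CMP r4, #0  (cmp 2,0)
BGT start: taken
SUB r3, r3, r5 → r3=2-4=-2
ADD r3, r3, #7 → r3=(-2)+7=5
SUB r3, r3, #8 → r3=5-8=-3
SUB r4, r4, #1 → r4=2-1=1
CMP r4, #0  (cmp 1,0)
BGT start: taken
SUB r3, r3, r5 → r3=(-3)-4=-7
ADD r3, r3, #7 → r3=(-7)+7=0
SUB r3, r3, #8 → r3=0-8=-8
SUB r4, r4, #1 → r4=1-1=0
CMP r4, #0  (cmp 0,0)
BGT start: not taken
OR r5, r5, #13 → r5=4|13=13
halt.

-8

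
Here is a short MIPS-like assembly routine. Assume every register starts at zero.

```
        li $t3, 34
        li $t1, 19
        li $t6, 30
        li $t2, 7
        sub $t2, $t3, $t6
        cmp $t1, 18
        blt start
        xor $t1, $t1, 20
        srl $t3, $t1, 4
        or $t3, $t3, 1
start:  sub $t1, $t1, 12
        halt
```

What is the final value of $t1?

-5

li $t3, 34 → $t3=34
li $t1, 19 → $t1=19
li $t6, 30 → $t6=30
li $t2, 7 → $t2=7
sub $t2, $t3, $t6 → $t2=34-30=4
cmp $t1, 18  (cmp 19,18)
blt start: not taken
xor $t1, $t1, 20 → $t1=19^20=7
srl $t3, $t1, 4 → $t3=7>>4=0
or $t3, $t3, 1 → $t3=0|1=1
sub $t1, $t1, 12 → $t1=7-12=-5
halt.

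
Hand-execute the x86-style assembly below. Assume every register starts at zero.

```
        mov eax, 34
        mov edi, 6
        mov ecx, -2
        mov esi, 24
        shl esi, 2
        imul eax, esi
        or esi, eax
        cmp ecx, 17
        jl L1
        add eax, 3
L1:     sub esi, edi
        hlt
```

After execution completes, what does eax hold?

after mov eax, 34: eax=34
after mov edi, 6: edi=6
after mov ecx, -2: ecx=-2
after mov esi, 24: esi=24
after shl esi, 2: esi=24<<2=96
after imul eax, esi: eax=34*96=3264
after or esi, eax: esi=96|3264=3296
cmp ecx, 17  (cmp -2,17)
jl L1: taken
after sub esi, edi: esi=3296-6=3290
halt.

3264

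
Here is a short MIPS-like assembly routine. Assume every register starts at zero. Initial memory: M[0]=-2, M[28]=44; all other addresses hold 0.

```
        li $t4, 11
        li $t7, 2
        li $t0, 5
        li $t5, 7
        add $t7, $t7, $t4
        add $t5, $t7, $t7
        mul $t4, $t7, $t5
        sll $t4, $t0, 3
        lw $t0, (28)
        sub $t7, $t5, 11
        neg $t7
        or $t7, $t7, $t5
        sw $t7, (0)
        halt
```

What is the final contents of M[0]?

-5

$t4=11
$t7=2
$t0=5
$t5=7
$t7=2+11=13
$t5=13+13=26
$t4=13*26=338
$t4=5<<3=40
$t0=M[28]=44
$t7=26-11=15
$t7=-(15)=-15
$t7=(-15)|26=-5
sw $t7, (0) → M[0]=-5
halt.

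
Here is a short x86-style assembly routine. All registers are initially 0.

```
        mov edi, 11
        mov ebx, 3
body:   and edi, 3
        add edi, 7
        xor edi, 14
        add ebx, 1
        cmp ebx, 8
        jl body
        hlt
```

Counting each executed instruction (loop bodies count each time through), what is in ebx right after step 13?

edi=11
ebx=3
edi=11&3=3
edi=3+7=10
edi=10^14=4
ebx=3+1=4
cmp ebx, 8  (cmp 4,8)
jl body: taken
edi=4&3=0
edi=0+7=7
edi=7^14=9
ebx=4+1=5
cmp ebx, 8  (cmp 5,8)
After step 13: ebx = 5.

5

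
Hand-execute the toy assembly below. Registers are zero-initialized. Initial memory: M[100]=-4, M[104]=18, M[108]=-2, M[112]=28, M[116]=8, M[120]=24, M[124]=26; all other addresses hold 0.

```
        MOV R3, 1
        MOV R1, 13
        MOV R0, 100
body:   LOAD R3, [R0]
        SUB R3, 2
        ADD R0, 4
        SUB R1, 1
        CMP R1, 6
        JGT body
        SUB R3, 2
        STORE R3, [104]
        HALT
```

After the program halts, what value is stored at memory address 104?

after MOV R3, 1: R3=1
after MOV R1, 13: R1=13
after MOV R0, 100: R0=100
after LOAD R3, [R0]: R3=M[100]=-4
after SUB R3, 2: R3=(-4)-2=-6
after ADD R0, 4: R0=100+4=104
after SUB R1, 1: R1=13-1=12
CMP R1, 6  (cmp 12,6)
JGT body: taken
after LOAD R3, [R0]: R3=M[104]=18
after SUB R3, 2: R3=18-2=16
after ADD R0, 4: R0=104+4=108
after SUB R1, 1: R1=12-1=11
CMP R1, 6  (cmp 11,6)
JGT body: taken
after LOAD R3, [R0]: R3=M[108]=-2
after SUB R3, 2: R3=(-2)-2=-4
after ADD R0, 4: R0=108+4=112
after SUB R1, 1: R1=11-1=10
CMP R1, 6  (cmp 10,6)
JGT body: taken
after LOAD R3, [R0]: R3=M[112]=28
after SUB R3, 2: R3=28-2=26
after ADD R0, 4: R0=112+4=116
after SUB R1, 1: R1=10-1=9
CMP R1, 6  (cmp 9,6)
JGT body: taken
after LOAD R3, [R0]: R3=M[116]=8
after SUB R3, 2: R3=8-2=6
after ADD R0, 4: R0=116+4=120
after SUB R1, 1: R1=9-1=8
CMP R1, 6  (cmp 8,6)
JGT body: taken
after LOAD R3, [R0]: R3=M[120]=24
after SUB R3, 2: R3=24-2=22
after ADD R0, 4: R0=120+4=124
after SUB R1, 1: R1=8-1=7
CMP R1, 6  (cmp 7,6)
JGT body: taken
after LOAD R3, [R0]: R3=M[124]=26
after SUB R3, 2: R3=26-2=24
after ADD R0, 4: R0=124+4=128
after SUB R1, 1: R1=7-1=6
CMP R1, 6  (cmp 6,6)
JGT body: not taken
after SUB R3, 2: R3=24-2=22
STORE R3, [104] → M[104]=22
halt.

22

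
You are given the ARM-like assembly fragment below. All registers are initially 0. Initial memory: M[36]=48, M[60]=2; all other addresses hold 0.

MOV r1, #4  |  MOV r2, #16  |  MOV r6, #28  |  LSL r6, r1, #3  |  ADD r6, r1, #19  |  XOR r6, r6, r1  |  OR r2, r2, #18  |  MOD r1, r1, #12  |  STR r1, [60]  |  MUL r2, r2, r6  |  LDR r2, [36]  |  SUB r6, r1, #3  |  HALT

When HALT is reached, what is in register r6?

1

after MOV r1, #4: r1=4
after MOV r2, #16: r2=16
after MOV r6, #28: r6=28
after LSL r6, r1, #3: r6=4<<3=32
after ADD r6, r1, #19: r6=4+19=23
after XOR r6, r6, r1: r6=23^4=19
after OR r2, r2, #18: r2=16|18=18
after MOD r1, r1, #12: r1=4%12=4
STR r1, [60] → M[60]=4
after MUL r2, r2, r6: r2=18*19=342
after LDR r2, [36]: r2=M[36]=48
after SUB r6, r1, #3: r6=4-3=1
halt.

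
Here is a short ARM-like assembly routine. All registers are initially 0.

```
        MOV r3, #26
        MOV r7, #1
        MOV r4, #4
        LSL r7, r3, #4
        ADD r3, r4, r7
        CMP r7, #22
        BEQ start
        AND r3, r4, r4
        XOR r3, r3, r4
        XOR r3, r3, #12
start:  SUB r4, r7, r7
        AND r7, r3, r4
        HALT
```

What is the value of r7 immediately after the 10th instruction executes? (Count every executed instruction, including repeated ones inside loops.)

416

r3=26
r7=1
r4=4
r7=26<<4=416
r3=4+416=420
CMP r7, #22  (cmp 416,22)
BEQ start: not taken
r3=4&4=4
r3=4^4=0
r3=0^12=12
After step 10: r7 = 416.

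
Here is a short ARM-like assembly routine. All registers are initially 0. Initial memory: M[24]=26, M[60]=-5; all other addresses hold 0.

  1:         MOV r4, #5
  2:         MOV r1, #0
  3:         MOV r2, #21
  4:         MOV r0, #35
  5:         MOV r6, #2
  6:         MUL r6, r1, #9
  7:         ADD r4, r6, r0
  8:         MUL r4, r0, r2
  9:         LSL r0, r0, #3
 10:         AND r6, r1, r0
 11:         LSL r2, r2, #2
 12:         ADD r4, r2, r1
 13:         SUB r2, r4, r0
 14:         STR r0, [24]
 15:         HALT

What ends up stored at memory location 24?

r4=5
r1=0
r2=21
r0=35
r6=2
r6=0*9=0
r4=0+35=35
r4=35*21=735
r0=35<<3=280
r6=0&280=0
r2=21<<2=84
r4=84+0=84
r2=84-280=-196
STR r0, [24] → M[24]=280
halt.

280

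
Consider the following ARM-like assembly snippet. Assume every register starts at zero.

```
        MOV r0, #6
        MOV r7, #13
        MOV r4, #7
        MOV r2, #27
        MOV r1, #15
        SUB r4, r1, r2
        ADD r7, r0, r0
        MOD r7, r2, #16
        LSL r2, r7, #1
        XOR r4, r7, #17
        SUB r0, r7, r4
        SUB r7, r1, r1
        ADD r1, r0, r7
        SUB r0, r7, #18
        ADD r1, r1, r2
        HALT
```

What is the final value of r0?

-18

r0=6
r7=13
r4=7
r2=27
r1=15
r4=15-27=-12
r7=6+6=12
r7=27%16=11
r2=11<<1=22
r4=11^17=26
r0=11-26=-15
r7=15-15=0
r1=(-15)+0=-15
r0=0-18=-18
r1=(-15)+22=7
halt.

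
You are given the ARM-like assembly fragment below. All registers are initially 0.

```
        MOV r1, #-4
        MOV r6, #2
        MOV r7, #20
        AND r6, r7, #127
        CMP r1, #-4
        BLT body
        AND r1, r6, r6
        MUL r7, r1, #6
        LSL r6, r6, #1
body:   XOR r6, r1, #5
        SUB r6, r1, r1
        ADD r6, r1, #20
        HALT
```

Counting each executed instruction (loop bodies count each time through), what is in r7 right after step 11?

120

MOV r1, #-4 → r1=-4
MOV r6, #2 → r6=2
MOV r7, #20 → r7=20
AND r6, r7, #127 → r6=20&127=20
CMP r1, #-4  (cmp -4,-4)
BLT body: not taken
AND r1, r6, r6 → r1=20&20=20
MUL r7, r1, #6 → r7=20*6=120
LSL r6, r6, #1 → r6=20<<1=40
XOR r6, r1, #5 → r6=20^5=17
SUB r6, r1, r1 → r6=20-20=0
After step 11: r7 = 120.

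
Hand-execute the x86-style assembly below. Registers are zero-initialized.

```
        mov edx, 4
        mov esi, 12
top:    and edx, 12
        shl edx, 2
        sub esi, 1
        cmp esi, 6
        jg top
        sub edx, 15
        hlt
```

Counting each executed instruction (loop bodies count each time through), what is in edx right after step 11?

0

after mov edx, 4: edx=4
after mov esi, 12: esi=12
after and edx, 12: edx=4&12=4
after shl edx, 2: edx=4<<2=16
after sub esi, 1: esi=12-1=11
cmp esi, 6  (cmp 11,6)
jg top: taken
after and edx, 12: edx=16&12=0
after shl edx, 2: edx=0<<2=0
after sub esi, 1: esi=11-1=10
cmp esi, 6  (cmp 10,6)
After step 11: edx = 0.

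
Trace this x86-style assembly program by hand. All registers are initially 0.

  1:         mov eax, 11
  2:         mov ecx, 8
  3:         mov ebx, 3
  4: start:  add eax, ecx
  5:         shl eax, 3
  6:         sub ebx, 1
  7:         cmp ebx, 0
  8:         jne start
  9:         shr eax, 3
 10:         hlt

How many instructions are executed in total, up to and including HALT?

20

mov eax, 11 → eax=11
mov ecx, 8 → ecx=8
mov ebx, 3 → ebx=3
add eax, ecx → eax=11+8=19
shl eax, 3 → eax=19<<3=152
sub ebx, 1 → ebx=3-1=2
cmp ebx, 0  (cmp 2,0)
jne start: taken
add eax, ecx → eax=152+8=160
shl eax, 3 → eax=160<<3=1280
sub ebx, 1 → ebx=2-1=1
cmp ebx, 0  (cmp 1,0)
jne start: taken
add eax, ecx → eax=1280+8=1288
shl eax, 3 → eax=1288<<3=10304
sub ebx, 1 → ebx=1-1=0
cmp ebx, 0  (cmp 0,0)
jne start: not taken
shr eax, 3 → eax=10304>>3=1288
halt.
Total executed instructions: 20.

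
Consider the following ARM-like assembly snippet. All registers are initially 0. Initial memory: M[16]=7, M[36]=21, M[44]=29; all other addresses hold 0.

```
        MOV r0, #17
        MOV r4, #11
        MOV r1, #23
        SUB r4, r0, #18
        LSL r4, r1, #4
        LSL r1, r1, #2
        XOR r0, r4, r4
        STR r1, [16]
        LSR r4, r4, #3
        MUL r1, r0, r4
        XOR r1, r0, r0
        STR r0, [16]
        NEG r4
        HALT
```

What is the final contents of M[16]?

MOV r0, #17 → r0=17
MOV r4, #11 → r4=11
MOV r1, #23 → r1=23
SUB r4, r0, #18 → r4=17-18=-1
LSL r4, r1, #4 → r4=23<<4=368
LSL r1, r1, #2 → r1=23<<2=92
XOR r0, r4, r4 → r0=368^368=0
STR r1, [16] → M[16]=92
LSR r4, r4, #3 → r4=368>>3=46
MUL r1, r0, r4 → r1=0*46=0
XOR r1, r0, r0 → r1=0^0=0
STR r0, [16] → M[16]=0
NEG r4 → r4=-(46)=-46
halt.

0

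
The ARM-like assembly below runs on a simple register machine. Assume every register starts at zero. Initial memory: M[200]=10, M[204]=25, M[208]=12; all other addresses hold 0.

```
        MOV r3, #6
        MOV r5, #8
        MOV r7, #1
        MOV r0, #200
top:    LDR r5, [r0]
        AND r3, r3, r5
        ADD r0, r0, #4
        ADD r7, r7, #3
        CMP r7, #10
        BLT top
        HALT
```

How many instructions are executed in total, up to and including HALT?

23

MOV r3, #6 → r3=6
MOV r5, #8 → r5=8
MOV r7, #1 → r7=1
MOV r0, #200 → r0=200
LDR r5, [r0] → r5=M[200]=10
AND r3, r3, r5 → r3=6&10=2
ADD r0, r0, #4 → r0=200+4=204
ADD r7, r7, #3 → r7=1+3=4
CMP r7, #10  (cmp 4,10)
BLT top: taken
LDR r5, [r0] → r5=M[204]=25
AND r3, r3, r5 → r3=2&25=0
ADD r0, r0, #4 → r0=204+4=208
ADD r7, r7, #3 → r7=4+3=7
CMP r7, #10  (cmp 7,10)
BLT top: taken
LDR r5, [r0] → r5=M[208]=12
AND r3, r3, r5 → r3=0&12=0
ADD r0, r0, #4 → r0=208+4=212
ADD r7, r7, #3 → r7=7+3=10
CMP r7, #10  (cmp 10,10)
BLT top: not taken
halt.
Total executed instructions: 23.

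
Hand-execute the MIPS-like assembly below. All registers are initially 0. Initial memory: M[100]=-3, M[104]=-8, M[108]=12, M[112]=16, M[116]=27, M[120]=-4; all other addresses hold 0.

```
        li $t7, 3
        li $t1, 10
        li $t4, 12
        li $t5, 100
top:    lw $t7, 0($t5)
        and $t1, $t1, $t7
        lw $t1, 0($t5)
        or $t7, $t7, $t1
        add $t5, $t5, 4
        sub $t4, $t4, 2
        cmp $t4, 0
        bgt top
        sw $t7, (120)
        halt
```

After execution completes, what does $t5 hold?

124

after li $t7, 3: $t7=3
after li $t1, 10: $t1=10
after li $t4, 12: $t4=12
after li $t5, 100: $t5=100
after lw $t7, 0($t5): $t7=M[100]=-3
after and $t1, $t1, $t7: $t1=10&(-3)=8
after lw $t1, 0($t5): $t1=M[100]=-3
after or $t7, $t7, $t1: $t7=(-3)|(-3)=-3
after add $t5, $t5, 4: $t5=100+4=104
after sub $t4, $t4, 2: $t4=12-2=10
cmp $t4, 0  (cmp 10,0)
bgt top: taken
after lw $t7, 0($t5): $t7=M[104]=-8
after and $t1, $t1, $t7: $t1=(-3)&(-8)=-8
after lw $t1, 0($t5): $t1=M[104]=-8
after or $t7, $t7, $t1: $t7=(-8)|(-8)=-8
after add $t5, $t5, 4: $t5=104+4=108
after sub $t4, $t4, 2: $t4=10-2=8
cmp $t4, 0  (cmp 8,0)
bgt top: taken
after lw $t7, 0($t5): $t7=M[108]=12
after and $t1, $t1, $t7: $t1=(-8)&12=8
after lw $t1, 0($t5): $t1=M[108]=12
after or $t7, $t7, $t1: $t7=12|12=12
after add $t5, $t5, 4: $t5=108+4=112
after sub $t4, $t4, 2: $t4=8-2=6
cmp $t4, 0  (cmp 6,0)
bgt top: taken
after lw $t7, 0($t5): $t7=M[112]=16
after and $t1, $t1, $t7: $t1=12&16=0
after lw $t1, 0($t5): $t1=M[112]=16
after or $t7, $t7, $t1: $t7=16|16=16
after add $t5, $t5, 4: $t5=112+4=116
after sub $t4, $t4, 2: $t4=6-2=4
cmp $t4, 0  (cmp 4,0)
bgt top: taken
after lw $t7, 0($t5): $t7=M[116]=27
after and $t1, $t1, $t7: $t1=16&27=16
after lw $t1, 0($t5): $t1=M[116]=27
after or $t7, $t7, $t1: $t7=27|27=27
after add $t5, $t5, 4: $t5=116+4=120
after sub $t4, $t4, 2: $t4=4-2=2
cmp $t4, 0  (cmp 2,0)
bgt top: taken
after lw $t7, 0($t5): $t7=M[120]=-4
after and $t1, $t1, $t7: $t1=27&(-4)=24
after lw $t1, 0($t5): $t1=M[120]=-4
after or $t7, $t7, $t1: $t7=(-4)|(-4)=-4
after add $t5, $t5, 4: $t5=120+4=124
after sub $t4, $t4, 2: $t4=2-2=0
cmp $t4, 0  (cmp 0,0)
bgt top: not taken
sw $t7, (120) → M[120]=-4
halt.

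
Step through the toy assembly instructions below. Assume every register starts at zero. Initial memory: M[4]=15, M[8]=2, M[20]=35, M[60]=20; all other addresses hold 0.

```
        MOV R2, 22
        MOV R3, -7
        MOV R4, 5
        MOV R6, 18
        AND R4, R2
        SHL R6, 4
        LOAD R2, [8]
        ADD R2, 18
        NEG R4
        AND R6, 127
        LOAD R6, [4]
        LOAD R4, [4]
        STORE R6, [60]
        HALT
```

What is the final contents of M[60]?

15

R2=22
R3=-7
R4=5
R6=18
R4=5&22=4
R6=18<<4=288
R2=M[8]=2
R2=2+18=20
R4=-(4)=-4
R6=288&127=32
R6=M[4]=15
R4=M[4]=15
STORE R6, [60] → M[60]=15
halt.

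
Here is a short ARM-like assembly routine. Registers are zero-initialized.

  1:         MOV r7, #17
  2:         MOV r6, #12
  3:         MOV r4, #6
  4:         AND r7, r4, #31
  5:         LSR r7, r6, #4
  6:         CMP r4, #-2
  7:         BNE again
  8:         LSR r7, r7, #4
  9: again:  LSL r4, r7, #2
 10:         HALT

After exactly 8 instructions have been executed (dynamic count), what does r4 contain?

0

r7=17
r6=12
r4=6
r7=6&31=6
r7=12>>4=0
CMP r4, #-2  (cmp 6,-2)
BNE again: taken
r4=0<<2=0
After step 8: r4 = 0.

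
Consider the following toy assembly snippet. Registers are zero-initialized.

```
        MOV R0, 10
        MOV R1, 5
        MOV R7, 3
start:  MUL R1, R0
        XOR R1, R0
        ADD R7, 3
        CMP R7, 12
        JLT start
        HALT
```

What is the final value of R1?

5710

R0=10
R1=5
R7=3
R1=5*10=50
R1=50^10=56
R7=3+3=6
CMP R7, 12  (cmp 6,12)
JLT start: taken
R1=56*10=560
R1=560^10=570
R7=6+3=9
CMP R7, 12  (cmp 9,12)
JLT start: taken
R1=570*10=5700
R1=5700^10=5710
R7=9+3=12
CMP R7, 12  (cmp 12,12)
JLT start: not taken
halt.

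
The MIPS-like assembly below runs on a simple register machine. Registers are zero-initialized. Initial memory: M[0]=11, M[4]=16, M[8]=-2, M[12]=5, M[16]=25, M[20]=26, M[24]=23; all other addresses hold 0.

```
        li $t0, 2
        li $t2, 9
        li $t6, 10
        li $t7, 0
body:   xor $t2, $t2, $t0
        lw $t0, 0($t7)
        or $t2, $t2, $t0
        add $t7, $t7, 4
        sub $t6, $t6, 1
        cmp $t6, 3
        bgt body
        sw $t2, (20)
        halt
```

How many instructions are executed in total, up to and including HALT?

55

$t0=2
$t2=9
$t6=10
$t7=0
$t2=9^2=11
$t0=M[0]=11
$t2=11|11=11
$t7=0+4=4
$t6=10-1=9
cmp $t6, 3  (cmp 9,3)
bgt body: taken
$t2=11^11=0
$t0=M[4]=16
$t2=0|16=16
$t7=4+4=8
$t6=9-1=8
cmp $t6, 3  (cmp 8,3)
bgt body: taken
$t2=16^16=0
$t0=M[8]=-2
$t2=0|(-2)=-2
$t7=8+4=12
$t6=8-1=7
cmp $t6, 3  (cmp 7,3)
bgt body: taken
$t2=(-2)^(-2)=0
$t0=M[12]=5
$t2=0|5=5
$t7=12+4=16
$t6=7-1=6
cmp $t6, 3  (cmp 6,3)
bgt body: taken
$t2=5^5=0
$t0=M[16]=25
$t2=0|25=25
$t7=16+4=20
$t6=6-1=5
cmp $t6, 3  (cmp 5,3)
bgt body: taken
$t2=25^25=0
$t0=M[20]=26
$t2=0|26=26
$t7=20+4=24
$t6=5-1=4
cmp $t6, 3  (cmp 4,3)
bgt body: taken
$t2=26^26=0
$t0=M[24]=23
$t2=0|23=23
$t7=24+4=28
$t6=4-1=3
cmp $t6, 3  (cmp 3,3)
bgt body: not taken
sw $t2, (20) → M[20]=23
halt.
Total executed instructions: 55.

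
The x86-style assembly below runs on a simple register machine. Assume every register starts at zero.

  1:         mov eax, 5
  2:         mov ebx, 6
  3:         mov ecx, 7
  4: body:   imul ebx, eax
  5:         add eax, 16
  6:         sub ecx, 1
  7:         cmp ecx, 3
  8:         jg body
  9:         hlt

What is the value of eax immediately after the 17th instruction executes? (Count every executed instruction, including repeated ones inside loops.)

mov eax, 5 → eax=5
mov ebx, 6 → ebx=6
mov ecx, 7 → ecx=7
imul ebx, eax → ebx=6*5=30
add eax, 16 → eax=5+16=21
sub ecx, 1 → ecx=7-1=6
cmp ecx, 3  (cmp 6,3)
jg body: taken
imul ebx, eax → ebx=30*21=630
add eax, 16 → eax=21+16=37
sub ecx, 1 → ecx=6-1=5
cmp ecx, 3  (cmp 5,3)
jg body: taken
imul ebx, eax → ebx=630*37=23310
add eax, 16 → eax=37+16=53
sub ecx, 1 → ecx=5-1=4
cmp ecx, 3  (cmp 4,3)
After step 17: eax = 53.

53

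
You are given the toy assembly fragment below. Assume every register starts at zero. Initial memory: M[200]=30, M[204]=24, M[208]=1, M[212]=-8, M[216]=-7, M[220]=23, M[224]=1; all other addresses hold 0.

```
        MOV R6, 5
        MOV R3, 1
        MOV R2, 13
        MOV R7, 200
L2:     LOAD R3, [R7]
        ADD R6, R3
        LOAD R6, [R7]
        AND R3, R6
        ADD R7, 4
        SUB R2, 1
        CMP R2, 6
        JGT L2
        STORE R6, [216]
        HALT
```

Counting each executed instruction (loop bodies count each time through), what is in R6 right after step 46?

16

R6=5
R3=1
R2=13
R7=200
R3=M[200]=30
R6=5+30=35
R6=M[200]=30
R3=30&30=30
R7=200+4=204
R2=13-1=12
CMP R2, 6  (cmp 12,6)
JGT L2: taken
R3=M[204]=24
R6=30+24=54
R6=M[204]=24
R3=24&24=24
R7=204+4=208
R2=12-1=11
CMP R2, 6  (cmp 11,6)
JGT L2: taken
R3=M[208]=1
R6=24+1=25
R6=M[208]=1
R3=1&1=1
R7=208+4=212
R2=11-1=10
CMP R2, 6  (cmp 10,6)
JGT L2: taken
R3=M[212]=-8
R6=1+(-8)=-7
R6=M[212]=-8
R3=(-8)&(-8)=-8
R7=212+4=216
R2=10-1=9
CMP R2, 6  (cmp 9,6)
JGT L2: taken
R3=M[216]=-7
R6=(-8)+(-7)=-15
R6=M[216]=-7
R3=(-7)&(-7)=-7
R7=216+4=220
R2=9-1=8
CMP R2, 6  (cmp 8,6)
JGT L2: taken
R3=M[220]=23
R6=(-7)+23=16
After step 46: R6 = 16.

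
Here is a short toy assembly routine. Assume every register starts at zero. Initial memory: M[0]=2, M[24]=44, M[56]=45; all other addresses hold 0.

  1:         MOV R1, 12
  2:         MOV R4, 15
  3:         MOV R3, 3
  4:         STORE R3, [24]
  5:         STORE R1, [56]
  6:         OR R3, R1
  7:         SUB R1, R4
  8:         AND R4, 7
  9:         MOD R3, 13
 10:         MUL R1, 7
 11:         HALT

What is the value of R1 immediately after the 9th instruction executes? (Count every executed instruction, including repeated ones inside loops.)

-3

R1=12
R4=15
R3=3
STORE R3, [24] → M[24]=3
STORE R1, [56] → M[56]=12
R3=3|12=15
R1=12-15=-3
R4=15&7=7
R3=15%13=2
After step 9: R1 = -3.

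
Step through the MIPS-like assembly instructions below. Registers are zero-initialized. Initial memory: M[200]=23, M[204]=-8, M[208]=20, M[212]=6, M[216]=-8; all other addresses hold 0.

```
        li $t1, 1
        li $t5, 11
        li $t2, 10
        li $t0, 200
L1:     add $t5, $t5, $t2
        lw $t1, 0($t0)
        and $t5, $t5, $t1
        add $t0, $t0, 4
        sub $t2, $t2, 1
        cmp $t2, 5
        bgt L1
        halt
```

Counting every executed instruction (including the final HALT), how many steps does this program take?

40

after li $t1, 1: $t1=1
after li $t5, 11: $t5=11
after li $t2, 10: $t2=10
after li $t0, 200: $t0=200
after add $t5, $t5, $t2: $t5=11+10=21
after lw $t1, 0($t0): $t1=M[200]=23
after and $t5, $t5, $t1: $t5=21&23=21
after add $t0, $t0, 4: $t0=200+4=204
after sub $t2, $t2, 1: $t2=10-1=9
cmp $t2, 5  (cmp 9,5)
bgt L1: taken
after add $t5, $t5, $t2: $t5=21+9=30
after lw $t1, 0($t0): $t1=M[204]=-8
after and $t5, $t5, $t1: $t5=30&(-8)=24
after add $t0, $t0, 4: $t0=204+4=208
after sub $t2, $t2, 1: $t2=9-1=8
cmp $t2, 5  (cmp 8,5)
bgt L1: taken
after add $t5, $t5, $t2: $t5=24+8=32
after lw $t1, 0($t0): $t1=M[208]=20
after and $t5, $t5, $t1: $t5=32&20=0
after add $t0, $t0, 4: $t0=208+4=212
after sub $t2, $t2, 1: $t2=8-1=7
cmp $t2, 5  (cmp 7,5)
bgt L1: taken
after add $t5, $t5, $t2: $t5=0+7=7
after lw $t1, 0($t0): $t1=M[212]=6
after and $t5, $t5, $t1: $t5=7&6=6
after add $t0, $t0, 4: $t0=212+4=216
after sub $t2, $t2, 1: $t2=7-1=6
cmp $t2, 5  (cmp 6,5)
bgt L1: taken
after add $t5, $t5, $t2: $t5=6+6=12
after lw $t1, 0($t0): $t1=M[216]=-8
after and $t5, $t5, $t1: $t5=12&(-8)=8
after add $t0, $t0, 4: $t0=216+4=220
after sub $t2, $t2, 1: $t2=6-1=5
cmp $t2, 5  (cmp 5,5)
bgt L1: not taken
halt.
Total executed instructions: 40.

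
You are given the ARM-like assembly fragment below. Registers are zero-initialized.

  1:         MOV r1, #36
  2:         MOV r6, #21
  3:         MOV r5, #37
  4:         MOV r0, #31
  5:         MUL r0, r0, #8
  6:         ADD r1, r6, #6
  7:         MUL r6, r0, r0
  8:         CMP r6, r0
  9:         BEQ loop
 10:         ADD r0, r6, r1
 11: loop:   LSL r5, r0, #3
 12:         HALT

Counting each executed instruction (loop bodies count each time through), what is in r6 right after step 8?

r1=36
r6=21
r5=37
r0=31
r0=31*8=248
r1=21+6=27
r6=248*248=61504
CMP r6, r0  (cmp 61504,248)
After step 8: r6 = 61504.

61504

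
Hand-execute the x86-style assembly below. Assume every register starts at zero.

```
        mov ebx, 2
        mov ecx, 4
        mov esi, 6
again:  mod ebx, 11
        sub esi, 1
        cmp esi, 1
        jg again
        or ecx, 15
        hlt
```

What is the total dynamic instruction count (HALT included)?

mov ebx, 2 → ebx=2
mov ecx, 4 → ecx=4
mov esi, 6 → esi=6
mod ebx, 11 → ebx=2%11=2
sub esi, 1 → esi=6-1=5
cmp esi, 1  (cmp 5,1)
jg again: taken
mod ebx, 11 → ebx=2%11=2
sub esi, 1 → esi=5-1=4
cmp esi, 1  (cmp 4,1)
jg again: taken
mod ebx, 11 → ebx=2%11=2
sub esi, 1 → esi=4-1=3
cmp esi, 1  (cmp 3,1)
jg again: taken
mod ebx, 11 → ebx=2%11=2
sub esi, 1 → esi=3-1=2
cmp esi, 1  (cmp 2,1)
jg again: taken
mod ebx, 11 → ebx=2%11=2
sub esi, 1 → esi=2-1=1
cmp esi, 1  (cmp 1,1)
jg again: not taken
or ecx, 15 → ecx=4|15=15
halt.
Total executed instructions: 25.

25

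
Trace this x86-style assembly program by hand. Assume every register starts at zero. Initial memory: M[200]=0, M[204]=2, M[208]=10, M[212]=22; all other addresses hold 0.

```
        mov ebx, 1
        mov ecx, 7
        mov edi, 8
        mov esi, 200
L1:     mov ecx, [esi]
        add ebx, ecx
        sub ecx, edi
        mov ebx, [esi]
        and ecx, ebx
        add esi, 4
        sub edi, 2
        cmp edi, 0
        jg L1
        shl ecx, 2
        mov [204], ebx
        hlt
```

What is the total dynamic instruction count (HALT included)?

43

ebx=1
ecx=7
edi=8
esi=200
ecx=M[200]=0
ebx=1+0=1
ecx=0-8=-8
ebx=M[200]=0
ecx=(-8)&0=0
esi=200+4=204
edi=8-2=6
cmp edi, 0  (cmp 6,0)
jg L1: taken
ecx=M[204]=2
ebx=0+2=2
ecx=2-6=-4
ebx=M[204]=2
ecx=(-4)&2=0
esi=204+4=208
edi=6-2=4
cmp edi, 0  (cmp 4,0)
jg L1: taken
ecx=M[208]=10
ebx=2+10=12
ecx=10-4=6
ebx=M[208]=10
ecx=6&10=2
esi=208+4=212
edi=4-2=2
cmp edi, 0  (cmp 2,0)
jg L1: taken
ecx=M[212]=22
ebx=10+22=32
ecx=22-2=20
ebx=M[212]=22
ecx=20&22=20
esi=212+4=216
edi=2-2=0
cmp edi, 0  (cmp 0,0)
jg L1: not taken
ecx=20<<2=80
mov [204], ebx → M[204]=22
halt.
Total executed instructions: 43.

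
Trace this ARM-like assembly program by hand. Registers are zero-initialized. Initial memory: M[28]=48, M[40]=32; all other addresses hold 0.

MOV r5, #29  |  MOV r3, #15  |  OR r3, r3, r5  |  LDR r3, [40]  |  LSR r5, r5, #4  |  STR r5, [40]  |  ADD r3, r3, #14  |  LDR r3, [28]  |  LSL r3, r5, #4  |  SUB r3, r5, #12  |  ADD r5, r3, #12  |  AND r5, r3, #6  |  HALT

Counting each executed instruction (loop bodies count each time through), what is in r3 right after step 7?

after MOV r5, #29: r5=29
after MOV r3, #15: r3=15
after OR r3, r3, r5: r3=15|29=31
after LDR r3, [40]: r3=M[40]=32
after LSR r5, r5, #4: r5=29>>4=1
STR r5, [40] → M[40]=1
after ADD r3, r3, #14: r3=32+14=46
After step 7: r3 = 46.

46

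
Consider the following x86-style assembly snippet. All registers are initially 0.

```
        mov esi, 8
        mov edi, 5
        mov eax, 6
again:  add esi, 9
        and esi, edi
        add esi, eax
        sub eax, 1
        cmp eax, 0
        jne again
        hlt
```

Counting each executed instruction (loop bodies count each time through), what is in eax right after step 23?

3

mov esi, 8 → esi=8
mov edi, 5 → edi=5
mov eax, 6 → eax=6
add esi, 9 → esi=8+9=17
and esi, edi → esi=17&5=1
add esi, eax → esi=1+6=7
sub eax, 1 → eax=6-1=5
cmp eax, 0  (cmp 5,0)
jne again: taken
add esi, 9 → esi=7+9=16
and esi, edi → esi=16&5=0
add esi, eax → esi=0+5=5
sub eax, 1 → eax=5-1=4
cmp eax, 0  (cmp 4,0)
jne again: taken
add esi, 9 → esi=5+9=14
and esi, edi → esi=14&5=4
add esi, eax → esi=4+4=8
sub eax, 1 → eax=4-1=3
cmp eax, 0  (cmp 3,0)
jne again: taken
add esi, 9 → esi=8+9=17
and esi, edi → esi=17&5=1
After step 23: eax = 3.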